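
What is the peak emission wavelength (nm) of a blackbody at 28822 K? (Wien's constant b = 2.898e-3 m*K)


lam_max = b / T = 2.898e-3 / 28822 = 1.005e-07 m = 100.5482 nm

100.5482 nm


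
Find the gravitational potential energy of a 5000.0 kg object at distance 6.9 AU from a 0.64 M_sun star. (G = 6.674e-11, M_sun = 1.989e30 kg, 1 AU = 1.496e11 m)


M = 0.64 * 1.989e30 kg = 1.27296e+30 kg; r = 6.9 AU * 1.496e11 m/AU = 1.03224e+12 m. U = -GM*m/r = -(6.674e-11 * 1.27296e+30 * 5000.0) / 1.03224e+12 = -4.115e+11

-4.115e+11 J


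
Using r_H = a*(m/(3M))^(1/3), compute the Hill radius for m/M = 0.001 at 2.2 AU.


r_H = a * (m/3M)^(1/3) = 2.2 * (0.001/3)^(1/3) = 0.1525

0.1525 AU


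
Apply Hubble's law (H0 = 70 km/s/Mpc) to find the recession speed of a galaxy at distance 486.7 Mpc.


v = H0 * d = 70 * 486.7 = 34069.0

34069.0 km/s


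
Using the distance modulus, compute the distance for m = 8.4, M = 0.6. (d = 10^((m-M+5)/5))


d = 10^((m - M + 5)/5) = 10^((8.4 - 0.6 + 5)/5) = 363.0781

363.0781 pc


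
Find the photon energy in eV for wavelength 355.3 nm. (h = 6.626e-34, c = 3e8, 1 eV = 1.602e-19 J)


E = hc/lambda = 6.626e-34 * 3e8 / 3.553e-07 = 5.595e-19 J = 3.4923 eV

3.4923 eV


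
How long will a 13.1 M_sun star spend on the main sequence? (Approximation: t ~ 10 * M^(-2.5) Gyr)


t = 10 * M^(-2.5) = 10 * 13.1^(-2.5) = 0.0161

0.0161 Gyr


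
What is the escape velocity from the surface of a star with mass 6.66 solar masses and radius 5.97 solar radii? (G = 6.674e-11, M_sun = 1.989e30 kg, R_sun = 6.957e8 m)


M = 6.66 * 1.989e30 kg = 1.324674e+31 kg; R = 5.97 * 6.957e8 m = 4.153329e+09 m. v_esc = sqrt(2GM/R) = sqrt(2 * 6.674e-11 * 1.324674e+31 / 4.153329e+09) = 652475.8441

652475.8441 m/s


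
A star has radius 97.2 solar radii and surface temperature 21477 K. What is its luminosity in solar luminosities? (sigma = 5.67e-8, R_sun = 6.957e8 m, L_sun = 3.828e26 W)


R = 97.2 * 6.957e8 m = 6.762204e+10 m. L = 4*pi*R^2*sigma*T^4 = 4*pi*(6.762204e+10)^2 * 5.67e-8 * 21477^4 = 6.932085778e+32 W. L/L_sun = 6.932085778e+32 / 3.828e26 = 1.811e+06

1.811e+06 L_sun


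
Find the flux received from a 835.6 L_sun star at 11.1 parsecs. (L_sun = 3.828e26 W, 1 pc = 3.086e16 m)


F = L / (4*pi*d^2) = 3.199e+29 / (4*pi*(3.425e+17)^2) = 2.169e-07

2.169e-07 W/m^2


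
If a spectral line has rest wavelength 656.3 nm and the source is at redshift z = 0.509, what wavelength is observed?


lam_obs = lam_emit * (1 + z) = 656.3 * (1 + 0.509) = 990.3567

990.3567 nm


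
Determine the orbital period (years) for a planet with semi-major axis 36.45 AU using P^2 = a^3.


P = a^(3/2) = 36.45^1.5 = 220.0626

220.0626 years


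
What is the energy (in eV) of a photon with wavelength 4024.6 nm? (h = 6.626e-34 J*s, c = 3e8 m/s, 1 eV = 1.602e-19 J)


E = hc/lambda = 6.626e-34 * 3e8 / 4.025e-06 = 4.939e-20 J = 0.3083 eV

0.3083 eV


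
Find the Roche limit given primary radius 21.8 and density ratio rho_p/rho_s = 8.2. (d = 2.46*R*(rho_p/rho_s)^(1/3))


d_Roche = 2.46 * 21.8 * 8.2^(1/3) = 108.1425

108.1425


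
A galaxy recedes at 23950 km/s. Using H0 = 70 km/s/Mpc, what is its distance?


d = v / H0 = 23950 / 70 = 342.1429

342.1429 Mpc


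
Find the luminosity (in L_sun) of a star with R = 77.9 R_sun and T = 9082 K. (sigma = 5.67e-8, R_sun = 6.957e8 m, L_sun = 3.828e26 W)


R = 77.9 * 6.957e8 m = 5.419503e+10 m. L = 4*pi*R^2*sigma*T^4 = 4*pi*(5.419503e+10)^2 * 5.67e-8 * 9082^4 = 1.423763435e+31 W. L/L_sun = 1.423763435e+31 / 3.828e26 = 37193.4022

37193.4022 L_sun


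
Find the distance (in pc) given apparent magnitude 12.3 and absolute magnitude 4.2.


d = 10^((m - M + 5)/5) = 10^((12.3 - 4.2 + 5)/5) = 416.8694

416.8694 pc


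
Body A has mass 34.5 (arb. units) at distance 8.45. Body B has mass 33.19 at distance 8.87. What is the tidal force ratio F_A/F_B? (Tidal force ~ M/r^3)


Ratio = (M1/r1^3) / (M2/r2^3) = (34.5/8.45^3) / (33.19/8.87^3) = 1.2023

1.2023


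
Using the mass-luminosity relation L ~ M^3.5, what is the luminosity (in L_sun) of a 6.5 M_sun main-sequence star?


L/L_sun = (M/M_sun)^3.5 = 6.5^3.5 = 700.1591

700.1591 L_sun


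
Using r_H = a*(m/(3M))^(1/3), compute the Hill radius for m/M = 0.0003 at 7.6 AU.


r_H = a * (m/3M)^(1/3) = 7.6 * (0.0003/3)^(1/3) = 0.3528

0.3528 AU


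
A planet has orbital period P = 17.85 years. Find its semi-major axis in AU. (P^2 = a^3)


a = P^(2/3) = 17.85^(2/3) = 6.8301

6.8301 AU


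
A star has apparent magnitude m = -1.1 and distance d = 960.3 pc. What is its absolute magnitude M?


M = m - 5*log10(d) + 5 = -1.1 - 5*log10(960.3) + 5 = -11.012

-11.012


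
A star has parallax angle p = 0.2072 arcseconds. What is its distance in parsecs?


d = 1/p = 1/0.2072 = 4.8263

4.8263 pc


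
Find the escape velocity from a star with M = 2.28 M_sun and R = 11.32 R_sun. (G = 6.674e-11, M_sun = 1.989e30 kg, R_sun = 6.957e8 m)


M = 2.28 * 1.989e30 kg = 4.53492e+30 kg; R = 11.32 * 6.957e8 m = 7.875324e+09 m. v_esc = sqrt(2GM/R) = sqrt(2 * 6.674e-11 * 4.53492e+30 / 7.875324e+09) = 277241.793

277241.793 m/s


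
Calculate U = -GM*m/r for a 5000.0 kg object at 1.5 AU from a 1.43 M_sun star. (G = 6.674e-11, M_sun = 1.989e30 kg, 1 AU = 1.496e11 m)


M = 1.43 * 1.989e30 kg = 2.84427e+30 kg; r = 1.5 AU * 1.496e11 m/AU = 2.244e+11 m. U = -GM*m/r = -(6.674e-11 * 2.84427e+30 * 5000.0) / 2.244e+11 = -4.230e+12

-4.230e+12 J


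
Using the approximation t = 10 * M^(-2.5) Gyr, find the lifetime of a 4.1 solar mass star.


t = 10 * M^(-2.5) = 10 * 4.1^(-2.5) = 0.2938

0.2938 Gyr


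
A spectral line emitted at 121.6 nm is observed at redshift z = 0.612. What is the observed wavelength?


lam_obs = lam_emit * (1 + z) = 121.6 * (1 + 0.612) = 196.0192

196.0192 nm


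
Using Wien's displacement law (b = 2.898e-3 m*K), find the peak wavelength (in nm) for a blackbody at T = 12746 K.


lam_max = b / T = 2.898e-3 / 12746 = 2.274e-07 m = 227.3654 nm

227.3654 nm


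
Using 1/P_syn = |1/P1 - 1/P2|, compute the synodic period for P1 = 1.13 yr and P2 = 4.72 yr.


1/P_syn = |1/P1 - 1/P2| = |1/1.13 - 1/4.72| => P_syn = 1.4857

1.4857 years


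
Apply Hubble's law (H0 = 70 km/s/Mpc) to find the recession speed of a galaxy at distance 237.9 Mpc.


v = H0 * d = 70 * 237.9 = 16653.0

16653.0 km/s


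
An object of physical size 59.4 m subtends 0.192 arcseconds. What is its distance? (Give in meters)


D = size / theta_rad, theta_rad = 0.192 * pi/(180*3600) = 9.308e-07, D = 6.381e+07

6.381e+07 m


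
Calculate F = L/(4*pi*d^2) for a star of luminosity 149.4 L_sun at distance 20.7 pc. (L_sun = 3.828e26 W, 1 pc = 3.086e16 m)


F = L / (4*pi*d^2) = 5.719e+28 / (4*pi*(6.388e+17)^2) = 1.115e-08

1.115e-08 W/m^2


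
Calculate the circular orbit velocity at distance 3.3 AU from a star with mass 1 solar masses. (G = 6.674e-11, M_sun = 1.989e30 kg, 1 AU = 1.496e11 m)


v = sqrt(GM/r) = sqrt(6.674e-11 * 1.989e+30 / 4.937e+11) = 16397.8808

16397.8808 m/s


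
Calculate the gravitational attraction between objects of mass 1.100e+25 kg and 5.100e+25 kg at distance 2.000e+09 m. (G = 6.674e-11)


F = G*m1*m2/r^2 = 6.674e-11 * 1.100e+25 * 5.100e+25 / (2.000e+09)^2 = 6.674e-11 * 5.610e+50 / 4.000e+18 = 9.360e+21

9.360e+21 N


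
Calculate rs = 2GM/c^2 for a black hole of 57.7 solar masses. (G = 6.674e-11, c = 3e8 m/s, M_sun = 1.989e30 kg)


M = 57.7 * 1.989e30 kg = 1.147653e+32 kg. rs = 2GM/c^2 = 2 * 6.674e-11 * 1.147653e+32 / (3e8)^2 = 170209.6916

170209.6916 m


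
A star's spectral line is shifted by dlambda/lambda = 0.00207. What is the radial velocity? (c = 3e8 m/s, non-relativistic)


v = (dlambda/lambda) * c = 0.00207 * 3e8 = 621000.0

621000.0 m/s


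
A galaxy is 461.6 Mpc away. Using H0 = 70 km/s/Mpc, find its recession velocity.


v = H0 * d = 70 * 461.6 = 32312.0

32312.0 km/s


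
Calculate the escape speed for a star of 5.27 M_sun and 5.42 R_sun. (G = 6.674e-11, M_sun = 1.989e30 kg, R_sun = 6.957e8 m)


M = 5.27 * 1.989e30 kg = 1.048203e+31 kg; R = 5.42 * 6.957e8 m = 3.770694e+09 m. v_esc = sqrt(2GM/R) = sqrt(2 * 6.674e-11 * 1.048203e+31 / 3.770694e+09) = 609144.2558

609144.2558 m/s


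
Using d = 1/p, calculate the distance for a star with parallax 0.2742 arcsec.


d = 1/p = 1/0.2742 = 3.647

3.647 pc


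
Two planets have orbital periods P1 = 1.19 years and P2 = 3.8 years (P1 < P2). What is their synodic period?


1/P_syn = |1/P1 - 1/P2| = |1/1.19 - 1/3.8| => P_syn = 1.7326

1.7326 years


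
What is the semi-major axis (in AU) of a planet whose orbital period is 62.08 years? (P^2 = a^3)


a = P^(2/3) = 62.08^(2/3) = 15.6784

15.6784 AU


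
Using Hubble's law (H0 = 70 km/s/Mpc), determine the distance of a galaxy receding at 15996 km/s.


d = v / H0 = 15996 / 70 = 228.5143

228.5143 Mpc


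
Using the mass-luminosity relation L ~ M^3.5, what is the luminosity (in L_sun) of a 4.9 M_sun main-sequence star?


L/L_sun = (M/M_sun)^3.5 = 4.9^3.5 = 260.4272

260.4272 L_sun


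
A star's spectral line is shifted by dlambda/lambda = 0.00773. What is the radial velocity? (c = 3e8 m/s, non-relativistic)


v = (dlambda/lambda) * c = 0.00773 * 3e8 = 2.319e+06

2.319e+06 m/s


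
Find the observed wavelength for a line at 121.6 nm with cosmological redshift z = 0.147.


lam_obs = lam_emit * (1 + z) = 121.6 * (1 + 0.147) = 139.4752

139.4752 nm


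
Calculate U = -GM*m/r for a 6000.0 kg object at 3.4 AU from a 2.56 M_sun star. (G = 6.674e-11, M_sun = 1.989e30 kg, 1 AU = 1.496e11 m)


M = 2.56 * 1.989e30 kg = 5.09184e+30 kg; r = 3.4 AU * 1.496e11 m/AU = 5.0864e+11 m. U = -GM*m/r = -(6.674e-11 * 5.09184e+30 * 6000.0) / 5.0864e+11 = -4.009e+12

-4.009e+12 J


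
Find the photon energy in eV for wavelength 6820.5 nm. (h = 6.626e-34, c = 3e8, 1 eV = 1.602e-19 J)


E = hc/lambda = 6.626e-34 * 3e8 / 6.821e-06 = 2.914e-20 J = 0.1819 eV

0.1819 eV


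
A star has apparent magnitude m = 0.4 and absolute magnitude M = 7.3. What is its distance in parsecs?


d = 10^((m - M + 5)/5) = 10^((0.4 - 7.3 + 5)/5) = 0.4169

0.4169 pc


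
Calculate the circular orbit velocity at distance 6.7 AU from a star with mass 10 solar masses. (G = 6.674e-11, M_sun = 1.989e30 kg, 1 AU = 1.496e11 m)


v = sqrt(GM/r) = sqrt(6.674e-11 * 1.989e+31 / 1.002e+12) = 36392.1149

36392.1149 m/s


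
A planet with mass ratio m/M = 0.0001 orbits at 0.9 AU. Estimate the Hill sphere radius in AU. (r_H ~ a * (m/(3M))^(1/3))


r_H = a * (m/3M)^(1/3) = 0.9 * (0.0001/3)^(1/3) = 0.029

0.029 AU


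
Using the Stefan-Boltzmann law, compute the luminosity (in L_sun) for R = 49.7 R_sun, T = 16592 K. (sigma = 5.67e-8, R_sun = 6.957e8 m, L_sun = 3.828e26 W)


R = 49.7 * 6.957e8 m = 3.457629e+10 m. L = 4*pi*R^2*sigma*T^4 = 4*pi*(3.457629e+10)^2 * 5.67e-8 * 16592^4 = 6.455719666e+31 W. L/L_sun = 6.455719666e+31 / 3.828e26 = 168644.7144

168644.7144 L_sun


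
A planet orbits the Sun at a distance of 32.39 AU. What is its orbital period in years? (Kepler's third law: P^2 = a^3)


P = a^(3/2) = 32.39^1.5 = 184.3387

184.3387 years


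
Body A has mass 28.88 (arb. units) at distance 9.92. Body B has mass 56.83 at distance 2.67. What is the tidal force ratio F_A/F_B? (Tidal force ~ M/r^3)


Ratio = (M1/r1^3) / (M2/r2^3) = (28.88/9.92^3) / (56.83/2.67^3) = 0.0099

0.0099


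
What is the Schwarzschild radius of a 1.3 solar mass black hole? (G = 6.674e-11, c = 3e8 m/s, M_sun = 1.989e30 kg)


M = 1.3 * 1.989e30 kg = 2.5857e+30 kg. rs = 2GM/c^2 = 2 * 6.674e-11 * 2.5857e+30 / (3e8)^2 = 3834.8804

3834.8804 m


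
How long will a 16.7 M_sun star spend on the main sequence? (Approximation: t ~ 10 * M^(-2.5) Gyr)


t = 10 * M^(-2.5) = 10 * 16.7^(-2.5) = 0.0088

0.0088 Gyr


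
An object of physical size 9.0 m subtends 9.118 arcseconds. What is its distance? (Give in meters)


D = size / theta_rad, theta_rad = 9.118 * pi/(180*3600) = 4.421e-05, D = 203595.4438

203595.4438 m


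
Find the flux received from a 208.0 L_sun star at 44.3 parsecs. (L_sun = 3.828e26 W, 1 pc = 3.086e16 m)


F = L / (4*pi*d^2) = 7.962e+28 / (4*pi*(1.367e+18)^2) = 3.390e-09

3.390e-09 W/m^2


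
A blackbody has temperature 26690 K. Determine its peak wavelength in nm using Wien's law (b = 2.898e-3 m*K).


lam_max = b / T = 2.898e-3 / 26690 = 1.086e-07 m = 108.58 nm

108.58 nm


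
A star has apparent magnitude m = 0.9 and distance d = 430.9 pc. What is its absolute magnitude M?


M = m - 5*log10(d) + 5 = 0.9 - 5*log10(430.9) + 5 = -7.2719

-7.2719


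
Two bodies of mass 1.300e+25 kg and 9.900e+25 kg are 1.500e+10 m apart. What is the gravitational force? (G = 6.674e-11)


F = G*m1*m2/r^2 = 6.674e-11 * 1.300e+25 * 9.900e+25 / (1.500e+10)^2 = 6.674e-11 * 1.287e+51 / 2.250e+20 = 3.818e+20

3.818e+20 N


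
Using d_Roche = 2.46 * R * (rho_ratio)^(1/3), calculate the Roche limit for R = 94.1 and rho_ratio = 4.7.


d_Roche = 2.46 * 94.1 * 4.7^(1/3) = 387.7549

387.7549


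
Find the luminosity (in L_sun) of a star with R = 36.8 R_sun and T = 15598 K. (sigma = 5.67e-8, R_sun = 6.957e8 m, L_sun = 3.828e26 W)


R = 36.8 * 6.957e8 m = 2.560176e+10 m. L = 4*pi*R^2*sigma*T^4 = 4*pi*(2.560176e+10)^2 * 5.67e-8 * 15598^4 = 2.764446764e+31 W. L/L_sun = 2.764446764e+31 / 3.828e26 = 72216.4776

72216.4776 L_sun


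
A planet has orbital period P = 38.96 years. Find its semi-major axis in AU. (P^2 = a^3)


a = P^(2/3) = 38.96^(2/3) = 11.4925

11.4925 AU


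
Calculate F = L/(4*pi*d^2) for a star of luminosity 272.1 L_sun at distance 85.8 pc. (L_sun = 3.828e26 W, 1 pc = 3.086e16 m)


F = L / (4*pi*d^2) = 1.042e+29 / (4*pi*(2.648e+18)^2) = 1.182e-09

1.182e-09 W/m^2


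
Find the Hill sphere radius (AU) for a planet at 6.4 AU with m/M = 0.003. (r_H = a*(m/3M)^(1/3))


r_H = a * (m/3M)^(1/3) = 6.4 * (0.003/3)^(1/3) = 0.64

0.64 AU


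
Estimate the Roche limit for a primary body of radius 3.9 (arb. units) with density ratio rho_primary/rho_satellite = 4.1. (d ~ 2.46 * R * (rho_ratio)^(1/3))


d_Roche = 2.46 * 3.9 * 4.1^(1/3) = 15.3554

15.3554


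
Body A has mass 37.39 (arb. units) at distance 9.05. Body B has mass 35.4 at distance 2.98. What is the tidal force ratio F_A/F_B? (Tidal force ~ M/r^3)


Ratio = (M1/r1^3) / (M2/r2^3) = (37.39/9.05^3) / (35.4/2.98^3) = 0.0377

0.0377


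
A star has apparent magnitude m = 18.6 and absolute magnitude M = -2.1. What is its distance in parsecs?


d = 10^((m - M + 5)/5) = 10^((18.6 - -2.1 + 5)/5) = 138038.4265

138038.4265 pc


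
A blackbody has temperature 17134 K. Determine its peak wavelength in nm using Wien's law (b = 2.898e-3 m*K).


lam_max = b / T = 2.898e-3 / 17134 = 1.691e-07 m = 169.1374 nm

169.1374 nm


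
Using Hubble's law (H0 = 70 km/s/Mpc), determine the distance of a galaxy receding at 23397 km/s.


d = v / H0 = 23397 / 70 = 334.2429

334.2429 Mpc


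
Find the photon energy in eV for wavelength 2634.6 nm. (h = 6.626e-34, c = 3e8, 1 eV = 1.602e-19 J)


E = hc/lambda = 6.626e-34 * 3e8 / 2.635e-06 = 7.545e-20 J = 0.471 eV

0.471 eV


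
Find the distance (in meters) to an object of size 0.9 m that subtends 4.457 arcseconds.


D = size / theta_rad, theta_rad = 4.457 * pi/(180*3600) = 2.161e-05, D = 41650.9593

41650.9593 m


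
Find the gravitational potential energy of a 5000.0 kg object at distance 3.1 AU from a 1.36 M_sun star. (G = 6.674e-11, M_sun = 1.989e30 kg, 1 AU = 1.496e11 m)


M = 1.36 * 1.989e30 kg = 2.70504e+30 kg; r = 3.1 AU * 1.496e11 m/AU = 4.6376e+11 m. U = -GM*m/r = -(6.674e-11 * 2.70504e+30 * 5000.0) / 4.6376e+11 = -1.946e+12

-1.946e+12 J


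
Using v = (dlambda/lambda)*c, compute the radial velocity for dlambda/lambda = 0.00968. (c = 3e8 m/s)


v = (dlambda/lambda) * c = 0.00968 * 3e8 = 2.904e+06

2.904e+06 m/s


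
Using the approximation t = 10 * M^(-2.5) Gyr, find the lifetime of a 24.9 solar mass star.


t = 10 * M^(-2.5) = 10 * 24.9^(-2.5) = 0.0032

0.0032 Gyr


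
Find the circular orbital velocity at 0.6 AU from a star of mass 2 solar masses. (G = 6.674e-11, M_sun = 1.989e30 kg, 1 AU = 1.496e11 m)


v = sqrt(GM/r) = sqrt(6.674e-11 * 3.978e+30 / 8.976e+10) = 54385.6181

54385.6181 m/s


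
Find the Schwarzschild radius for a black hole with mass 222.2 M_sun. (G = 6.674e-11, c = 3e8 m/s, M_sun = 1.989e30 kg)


M = 222.2 * 1.989e30 kg = 4.419558e+32 kg. rs = 2GM/c^2 = 2 * 6.674e-11 * 4.419558e+32 / (3e8)^2 = 655469.5576

655469.5576 m


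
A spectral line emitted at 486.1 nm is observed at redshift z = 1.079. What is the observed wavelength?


lam_obs = lam_emit * (1 + z) = 486.1 * (1 + 1.079) = 1010.6019

1010.6019 nm


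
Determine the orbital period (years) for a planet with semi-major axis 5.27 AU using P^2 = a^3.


P = a^(3/2) = 5.27^1.5 = 12.0981

12.0981 years


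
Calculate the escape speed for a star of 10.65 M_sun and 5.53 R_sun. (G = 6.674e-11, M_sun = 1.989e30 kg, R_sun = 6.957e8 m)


M = 10.65 * 1.989e30 kg = 2.118285e+31 kg; R = 5.53 * 6.957e8 m = 3.847221e+09 m. v_esc = sqrt(2GM/R) = sqrt(2 * 6.674e-11 * 2.118285e+31 / 3.847221e+09) = 857287.9653

857287.9653 m/s


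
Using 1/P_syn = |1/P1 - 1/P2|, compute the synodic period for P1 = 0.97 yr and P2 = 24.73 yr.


1/P_syn = |1/P1 - 1/P2| = |1/0.97 - 1/24.73| => P_syn = 1.0096

1.0096 years


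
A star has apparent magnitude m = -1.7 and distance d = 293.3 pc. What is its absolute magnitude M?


M = m - 5*log10(d) + 5 = -1.7 - 5*log10(293.3) + 5 = -9.0366

-9.0366


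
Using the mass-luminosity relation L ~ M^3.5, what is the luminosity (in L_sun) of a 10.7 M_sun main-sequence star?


L/L_sun = (M/M_sun)^3.5 = 10.7^3.5 = 4007.2203

4007.2203 L_sun


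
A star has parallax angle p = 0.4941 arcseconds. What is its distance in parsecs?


d = 1/p = 1/0.4941 = 2.0239

2.0239 pc


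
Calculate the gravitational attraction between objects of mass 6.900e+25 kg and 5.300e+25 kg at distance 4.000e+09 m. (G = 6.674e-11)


F = G*m1*m2/r^2 = 6.674e-11 * 6.900e+25 * 5.300e+25 / (4.000e+09)^2 = 6.674e-11 * 3.657e+51 / 1.600e+19 = 1.525e+22

1.525e+22 N


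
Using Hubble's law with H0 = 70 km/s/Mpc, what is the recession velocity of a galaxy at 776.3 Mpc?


v = H0 * d = 70 * 776.3 = 54341.0

54341.0 km/s


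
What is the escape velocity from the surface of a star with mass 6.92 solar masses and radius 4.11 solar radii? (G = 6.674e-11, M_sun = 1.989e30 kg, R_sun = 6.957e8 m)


M = 6.92 * 1.989e30 kg = 1.376388e+31 kg; R = 4.11 * 6.957e8 m = 2.859327e+09 m. v_esc = sqrt(2GM/R) = sqrt(2 * 6.674e-11 * 1.376388e+31 / 2.859327e+09) = 801579.5431

801579.5431 m/s


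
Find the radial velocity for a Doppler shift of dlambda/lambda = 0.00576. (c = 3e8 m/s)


v = (dlambda/lambda) * c = 0.00576 * 3e8 = 1.728e+06

1.728e+06 m/s


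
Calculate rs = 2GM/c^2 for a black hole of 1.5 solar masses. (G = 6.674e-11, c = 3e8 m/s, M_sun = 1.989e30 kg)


M = 1.5 * 1.989e30 kg = 2.9835e+30 kg. rs = 2GM/c^2 = 2 * 6.674e-11 * 2.9835e+30 / (3e8)^2 = 4424.862

4424.862 m


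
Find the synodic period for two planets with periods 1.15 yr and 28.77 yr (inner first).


1/P_syn = |1/P1 - 1/P2| = |1/1.15 - 1/28.77| => P_syn = 1.1979

1.1979 years


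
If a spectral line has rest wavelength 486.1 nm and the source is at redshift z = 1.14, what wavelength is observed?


lam_obs = lam_emit * (1 + z) = 486.1 * (1 + 1.14) = 1040.254

1040.254 nm


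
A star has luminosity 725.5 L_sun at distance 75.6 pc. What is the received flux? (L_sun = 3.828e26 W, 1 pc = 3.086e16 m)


F = L / (4*pi*d^2) = 2.777e+29 / (4*pi*(2.333e+18)^2) = 4.060e-09

4.060e-09 W/m^2


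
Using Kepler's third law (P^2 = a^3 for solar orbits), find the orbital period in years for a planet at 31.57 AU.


P = a^(3/2) = 31.57^1.5 = 177.3829

177.3829 years


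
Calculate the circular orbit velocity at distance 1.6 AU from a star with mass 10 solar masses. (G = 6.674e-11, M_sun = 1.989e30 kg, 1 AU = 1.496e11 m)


v = sqrt(GM/r) = sqrt(6.674e-11 * 1.989e+31 / 2.394e+11) = 74470.5746

74470.5746 m/s


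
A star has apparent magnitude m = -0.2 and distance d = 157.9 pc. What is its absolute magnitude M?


M = m - 5*log10(d) + 5 = -0.2 - 5*log10(157.9) + 5 = -6.1919

-6.1919


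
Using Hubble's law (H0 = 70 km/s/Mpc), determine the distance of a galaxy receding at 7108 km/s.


d = v / H0 = 7108 / 70 = 101.5429

101.5429 Mpc


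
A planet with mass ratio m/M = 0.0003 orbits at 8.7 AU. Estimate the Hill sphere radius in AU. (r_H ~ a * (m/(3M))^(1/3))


r_H = a * (m/3M)^(1/3) = 8.7 * (0.0003/3)^(1/3) = 0.4038

0.4038 AU


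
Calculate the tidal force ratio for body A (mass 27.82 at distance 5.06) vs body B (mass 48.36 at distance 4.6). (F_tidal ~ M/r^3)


Ratio = (M1/r1^3) / (M2/r2^3) = (27.82/5.06^3) / (48.36/4.6^3) = 0.4322

0.4322


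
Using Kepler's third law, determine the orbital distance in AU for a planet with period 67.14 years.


a = P^(2/3) = 67.14^(2/3) = 16.5191

16.5191 AU


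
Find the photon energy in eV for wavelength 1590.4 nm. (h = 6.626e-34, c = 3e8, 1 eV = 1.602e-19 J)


E = hc/lambda = 6.626e-34 * 3e8 / 1.590e-06 = 1.250e-19 J = 0.7802 eV

0.7802 eV


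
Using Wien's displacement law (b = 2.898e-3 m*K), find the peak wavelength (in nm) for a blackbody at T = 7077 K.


lam_max = b / T = 2.898e-3 / 7077 = 4.095e-07 m = 409.4955 nm

409.4955 nm


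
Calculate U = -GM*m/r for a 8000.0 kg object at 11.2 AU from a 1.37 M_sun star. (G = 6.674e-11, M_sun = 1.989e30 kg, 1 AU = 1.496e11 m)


M = 1.37 * 1.989e30 kg = 2.72493e+30 kg; r = 11.2 AU * 1.496e11 m/AU = 1.67552e+12 m. U = -GM*m/r = -(6.674e-11 * 2.72493e+30 * 8000.0) / 1.67552e+12 = -8.683e+11

-8.683e+11 J


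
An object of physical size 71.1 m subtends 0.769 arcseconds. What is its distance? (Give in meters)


D = size / theta_rad, theta_rad = 0.769 * pi/(180*3600) = 3.728e-06, D = 1.907e+07

1.907e+07 m


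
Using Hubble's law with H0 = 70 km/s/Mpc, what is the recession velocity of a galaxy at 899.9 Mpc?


v = H0 * d = 70 * 899.9 = 62993.0

62993.0 km/s


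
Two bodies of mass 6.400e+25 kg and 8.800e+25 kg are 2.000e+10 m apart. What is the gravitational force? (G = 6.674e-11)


F = G*m1*m2/r^2 = 6.674e-11 * 6.400e+25 * 8.800e+25 / (2.000e+10)^2 = 6.674e-11 * 5.632e+51 / 4.000e+20 = 9.397e+20

9.397e+20 N


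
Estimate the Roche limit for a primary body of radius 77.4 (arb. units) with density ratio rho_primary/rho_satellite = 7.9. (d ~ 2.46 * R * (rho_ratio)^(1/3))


d_Roche = 2.46 * 77.4 * 7.9^(1/3) = 379.2146

379.2146


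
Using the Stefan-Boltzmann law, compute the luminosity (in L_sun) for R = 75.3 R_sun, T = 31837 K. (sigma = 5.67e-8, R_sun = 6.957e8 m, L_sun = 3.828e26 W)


R = 75.3 * 6.957e8 m = 5.238621e+10 m. L = 4*pi*R^2*sigma*T^4 = 4*pi*(5.238621e+10)^2 * 5.67e-8 * 31837^4 = 2.008886646e+33 W. L/L_sun = 2.008886646e+33 / 3.828e26 = 5.248e+06

5.248e+06 L_sun


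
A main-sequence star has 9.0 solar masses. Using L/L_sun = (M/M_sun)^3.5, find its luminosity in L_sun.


L/L_sun = (M/M_sun)^3.5 = 9.0^3.5 = 2187.0

2187.0 L_sun


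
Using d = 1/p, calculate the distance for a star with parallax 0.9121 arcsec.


d = 1/p = 1/0.9121 = 1.0964

1.0964 pc


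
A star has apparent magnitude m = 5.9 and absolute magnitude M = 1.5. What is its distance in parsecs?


d = 10^((m - M + 5)/5) = 10^((5.9 - 1.5 + 5)/5) = 75.8578

75.8578 pc


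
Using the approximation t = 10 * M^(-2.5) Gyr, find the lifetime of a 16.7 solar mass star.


t = 10 * M^(-2.5) = 10 * 16.7^(-2.5) = 0.0088

0.0088 Gyr


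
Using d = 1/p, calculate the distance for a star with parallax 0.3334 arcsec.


d = 1/p = 1/0.3334 = 2.9994

2.9994 pc


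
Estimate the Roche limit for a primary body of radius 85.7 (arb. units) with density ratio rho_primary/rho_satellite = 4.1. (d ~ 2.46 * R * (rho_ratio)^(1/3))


d_Roche = 2.46 * 85.7 * 4.1^(1/3) = 337.425

337.425


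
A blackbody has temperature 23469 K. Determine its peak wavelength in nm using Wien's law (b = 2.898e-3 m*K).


lam_max = b / T = 2.898e-3 / 23469 = 1.235e-07 m = 123.482 nm

123.482 nm


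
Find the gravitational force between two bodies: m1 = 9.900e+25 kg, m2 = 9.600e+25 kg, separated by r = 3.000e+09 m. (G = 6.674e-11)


F = G*m1*m2/r^2 = 6.674e-11 * 9.900e+25 * 9.600e+25 / (3.000e+09)^2 = 6.674e-11 * 9.504e+51 / 9.000e+18 = 7.048e+22

7.048e+22 N


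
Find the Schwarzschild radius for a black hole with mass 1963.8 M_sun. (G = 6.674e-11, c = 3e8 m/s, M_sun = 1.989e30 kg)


M = 1963.8 * 1.989e30 kg = 3.9059982e+33 kg. rs = 2GM/c^2 = 2 * 6.674e-11 * 3.9059982e+33 / (3e8)^2 = 5.793e+06

5.793e+06 m


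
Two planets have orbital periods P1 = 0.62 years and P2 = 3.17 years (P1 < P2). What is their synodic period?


1/P_syn = |1/P1 - 1/P2| = |1/0.62 - 1/3.17| => P_syn = 0.7707

0.7707 years


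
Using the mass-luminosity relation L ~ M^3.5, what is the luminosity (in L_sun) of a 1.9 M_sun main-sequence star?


L/L_sun = (M/M_sun)^3.5 = 1.9^3.5 = 9.4545

9.4545 L_sun


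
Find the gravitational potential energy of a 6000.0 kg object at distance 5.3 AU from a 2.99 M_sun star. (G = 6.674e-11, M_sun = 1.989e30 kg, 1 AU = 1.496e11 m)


M = 2.99 * 1.989e30 kg = 5.94711e+30 kg; r = 5.3 AU * 1.496e11 m/AU = 7.9288e+11 m. U = -GM*m/r = -(6.674e-11 * 5.94711e+30 * 6000.0) / 7.9288e+11 = -3.004e+12

-3.004e+12 J


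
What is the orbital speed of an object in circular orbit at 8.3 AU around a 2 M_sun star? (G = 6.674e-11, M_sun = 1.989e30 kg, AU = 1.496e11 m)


v = sqrt(GM/r) = sqrt(6.674e-11 * 3.978e+30 / 1.242e+12) = 14622.4669

14622.4669 m/s


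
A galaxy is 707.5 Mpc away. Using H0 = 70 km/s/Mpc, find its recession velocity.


v = H0 * d = 70 * 707.5 = 49525.0

49525.0 km/s


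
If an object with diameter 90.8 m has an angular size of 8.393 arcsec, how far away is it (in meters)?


D = size / theta_rad, theta_rad = 8.393 * pi/(180*3600) = 4.069e-05, D = 2.231e+06

2.231e+06 m


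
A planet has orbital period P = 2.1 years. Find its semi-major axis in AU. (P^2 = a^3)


a = P^(2/3) = 2.1^(2/3) = 1.6399

1.6399 AU


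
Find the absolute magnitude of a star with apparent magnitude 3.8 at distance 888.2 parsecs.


M = m - 5*log10(d) + 5 = 3.8 - 5*log10(888.2) + 5 = -5.9426

-5.9426


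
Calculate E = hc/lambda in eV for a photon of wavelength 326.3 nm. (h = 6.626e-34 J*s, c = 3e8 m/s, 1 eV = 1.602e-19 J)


E = hc/lambda = 6.626e-34 * 3e8 / 3.263e-07 = 6.092e-19 J = 3.8027 eV

3.8027 eV


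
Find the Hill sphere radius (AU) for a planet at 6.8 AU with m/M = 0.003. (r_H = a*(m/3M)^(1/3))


r_H = a * (m/3M)^(1/3) = 6.8 * (0.003/3)^(1/3) = 0.68

0.68 AU


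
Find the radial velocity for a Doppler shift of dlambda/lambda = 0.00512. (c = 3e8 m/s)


v = (dlambda/lambda) * c = 0.00512 * 3e8 = 1.536e+06

1.536e+06 m/s


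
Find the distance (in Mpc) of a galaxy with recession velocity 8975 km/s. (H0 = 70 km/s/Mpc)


d = v / H0 = 8975 / 70 = 128.2143

128.2143 Mpc


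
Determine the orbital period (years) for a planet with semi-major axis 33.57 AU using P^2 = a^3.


P = a^(3/2) = 33.57^1.5 = 194.5033

194.5033 years


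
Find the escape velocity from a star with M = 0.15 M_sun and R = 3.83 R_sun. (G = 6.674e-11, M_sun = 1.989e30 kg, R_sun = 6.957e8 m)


M = 0.15 * 1.989e30 kg = 2.9835e+29 kg; R = 3.83 * 6.957e8 m = 2.664531e+09 m. v_esc = sqrt(2GM/R) = sqrt(2 * 6.674e-11 * 2.9835e+29 / 2.664531e+09) = 122253.3395

122253.3395 m/s


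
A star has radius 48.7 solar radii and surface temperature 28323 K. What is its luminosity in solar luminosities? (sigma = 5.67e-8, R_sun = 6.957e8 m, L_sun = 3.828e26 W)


R = 48.7 * 6.957e8 m = 3.388059e+10 m. L = 4*pi*R^2*sigma*T^4 = 4*pi*(3.388059e+10)^2 * 5.67e-8 * 28323^4 = 5.263224094e+32 W. L/L_sun = 5.263224094e+32 / 3.828e26 = 1.375e+06

1.375e+06 L_sun


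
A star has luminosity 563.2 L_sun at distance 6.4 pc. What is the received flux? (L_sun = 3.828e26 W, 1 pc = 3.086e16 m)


F = L / (4*pi*d^2) = 2.156e+29 / (4*pi*(1.975e+17)^2) = 4.398e-07

4.398e-07 W/m^2


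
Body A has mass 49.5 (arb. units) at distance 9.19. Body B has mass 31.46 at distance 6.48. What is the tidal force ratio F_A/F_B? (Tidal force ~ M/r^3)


Ratio = (M1/r1^3) / (M2/r2^3) = (49.5/9.19^3) / (31.46/6.48^3) = 0.5516

0.5516


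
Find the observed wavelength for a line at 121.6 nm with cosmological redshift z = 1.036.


lam_obs = lam_emit * (1 + z) = 121.6 * (1 + 1.036) = 247.5776

247.5776 nm


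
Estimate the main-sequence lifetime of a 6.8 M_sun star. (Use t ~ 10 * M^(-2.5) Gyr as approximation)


t = 10 * M^(-2.5) = 10 * 6.8^(-2.5) = 0.0829

0.0829 Gyr


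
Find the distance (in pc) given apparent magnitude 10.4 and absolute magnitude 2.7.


d = 10^((m - M + 5)/5) = 10^((10.4 - 2.7 + 5)/5) = 346.7369

346.7369 pc


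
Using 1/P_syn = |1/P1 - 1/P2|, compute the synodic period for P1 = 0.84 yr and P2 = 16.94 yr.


1/P_syn = |1/P1 - 1/P2| = |1/0.84 - 1/16.94| => P_syn = 0.8838

0.8838 years


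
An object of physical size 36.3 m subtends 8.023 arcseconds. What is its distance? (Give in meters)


D = size / theta_rad, theta_rad = 8.023 * pi/(180*3600) = 3.890e-05, D = 933243.4833

933243.4833 m


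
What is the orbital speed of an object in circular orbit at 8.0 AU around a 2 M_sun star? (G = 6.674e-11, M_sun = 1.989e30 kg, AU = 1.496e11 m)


v = sqrt(GM/r) = sqrt(6.674e-11 * 3.978e+30 / 1.197e+12) = 14894.1149

14894.1149 m/s


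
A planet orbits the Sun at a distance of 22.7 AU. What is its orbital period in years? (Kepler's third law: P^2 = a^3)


P = a^(3/2) = 22.7^1.5 = 108.1531

108.1531 years


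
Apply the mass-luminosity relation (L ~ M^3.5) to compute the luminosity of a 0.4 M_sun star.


L/L_sun = (M/M_sun)^3.5 = 0.4^3.5 = 0.0405

0.0405 L_sun


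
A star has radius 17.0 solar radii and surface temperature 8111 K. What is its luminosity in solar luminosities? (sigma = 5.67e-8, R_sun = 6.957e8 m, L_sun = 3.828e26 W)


R = 17.0 * 6.957e8 m = 1.18269e+10 m. L = 4*pi*R^2*sigma*T^4 = 4*pi*(1.18269e+10)^2 * 5.67e-8 * 8111^4 = 4.313525582e+29 W. L/L_sun = 4.313525582e+29 / 3.828e26 = 1126.8353

1126.8353 L_sun


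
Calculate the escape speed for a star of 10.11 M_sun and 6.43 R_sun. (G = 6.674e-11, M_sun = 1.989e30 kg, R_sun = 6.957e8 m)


M = 10.11 * 1.989e30 kg = 2.010879e+31 kg; R = 6.43 * 6.957e8 m = 4.473351e+09 m. v_esc = sqrt(2GM/R) = sqrt(2 * 6.674e-11 * 2.010879e+31 / 4.473351e+09) = 774612.6413

774612.6413 m/s


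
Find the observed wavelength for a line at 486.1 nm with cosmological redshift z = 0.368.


lam_obs = lam_emit * (1 + z) = 486.1 * (1 + 0.368) = 664.9848

664.9848 nm


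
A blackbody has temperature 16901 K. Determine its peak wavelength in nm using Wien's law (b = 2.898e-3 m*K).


lam_max = b / T = 2.898e-3 / 16901 = 1.715e-07 m = 171.4691 nm

171.4691 nm


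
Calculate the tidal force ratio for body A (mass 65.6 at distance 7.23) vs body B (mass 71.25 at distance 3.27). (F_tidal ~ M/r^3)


Ratio = (M1/r1^3) / (M2/r2^3) = (65.6/7.23^3) / (71.25/3.27^3) = 0.0852

0.0852


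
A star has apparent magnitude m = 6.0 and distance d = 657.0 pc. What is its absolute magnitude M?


M = m - 5*log10(d) + 5 = 6.0 - 5*log10(657.0) + 5 = -3.0878

-3.0878


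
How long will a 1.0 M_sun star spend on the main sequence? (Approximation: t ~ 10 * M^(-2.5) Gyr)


t = 10 * M^(-2.5) = 10 * 1.0^(-2.5) = 10.0

10.0 Gyr


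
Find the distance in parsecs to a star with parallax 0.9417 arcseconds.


d = 1/p = 1/0.9417 = 1.0619

1.0619 pc


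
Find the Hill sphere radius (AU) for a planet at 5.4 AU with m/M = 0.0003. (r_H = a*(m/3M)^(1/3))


r_H = a * (m/3M)^(1/3) = 5.4 * (0.0003/3)^(1/3) = 0.2506

0.2506 AU


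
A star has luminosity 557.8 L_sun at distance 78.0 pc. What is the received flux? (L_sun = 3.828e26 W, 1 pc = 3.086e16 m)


F = L / (4*pi*d^2) = 2.135e+29 / (4*pi*(2.407e+18)^2) = 2.933e-09

2.933e-09 W/m^2


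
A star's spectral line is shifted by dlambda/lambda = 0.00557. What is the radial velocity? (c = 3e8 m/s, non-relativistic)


v = (dlambda/lambda) * c = 0.00557 * 3e8 = 1.671e+06

1.671e+06 m/s


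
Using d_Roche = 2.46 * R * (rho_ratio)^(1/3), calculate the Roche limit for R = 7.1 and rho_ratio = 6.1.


d_Roche = 2.46 * 7.1 * 6.1^(1/3) = 31.9132

31.9132


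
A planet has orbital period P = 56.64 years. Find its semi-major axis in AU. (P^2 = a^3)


a = P^(2/3) = 56.64^(2/3) = 14.7485

14.7485 AU


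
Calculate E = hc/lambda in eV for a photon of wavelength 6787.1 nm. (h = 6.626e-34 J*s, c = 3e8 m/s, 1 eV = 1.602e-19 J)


E = hc/lambda = 6.626e-34 * 3e8 / 6.787e-06 = 2.929e-20 J = 0.1828 eV

0.1828 eV


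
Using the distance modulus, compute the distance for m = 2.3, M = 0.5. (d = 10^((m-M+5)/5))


d = 10^((m - M + 5)/5) = 10^((2.3 - 0.5 + 5)/5) = 22.9087

22.9087 pc


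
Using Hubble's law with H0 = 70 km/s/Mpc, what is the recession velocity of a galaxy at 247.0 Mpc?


v = H0 * d = 70 * 247.0 = 17290.0

17290.0 km/s


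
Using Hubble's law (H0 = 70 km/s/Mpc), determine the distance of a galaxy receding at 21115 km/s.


d = v / H0 = 21115 / 70 = 301.6429

301.6429 Mpc


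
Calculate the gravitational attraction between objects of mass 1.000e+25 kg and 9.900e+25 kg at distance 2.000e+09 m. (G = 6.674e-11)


F = G*m1*m2/r^2 = 6.674e-11 * 1.000e+25 * 9.900e+25 / (2.000e+09)^2 = 6.674e-11 * 9.900e+50 / 4.000e+18 = 1.652e+22

1.652e+22 N


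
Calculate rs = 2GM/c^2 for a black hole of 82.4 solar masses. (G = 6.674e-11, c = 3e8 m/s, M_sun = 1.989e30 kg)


M = 82.4 * 1.989e30 kg = 1.638936e+32 kg. rs = 2GM/c^2 = 2 * 6.674e-11 * 1.638936e+32 / (3e8)^2 = 243072.4192

243072.4192 m


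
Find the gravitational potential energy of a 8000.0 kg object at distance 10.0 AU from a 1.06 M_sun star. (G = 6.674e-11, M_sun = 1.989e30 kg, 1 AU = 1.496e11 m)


M = 1.06 * 1.989e30 kg = 2.10834e+30 kg; r = 10.0 AU * 1.496e11 m/AU = 1.496e+12 m. U = -GM*m/r = -(6.674e-11 * 2.10834e+30 * 8000.0) / 1.496e+12 = -7.525e+11

-7.525e+11 J


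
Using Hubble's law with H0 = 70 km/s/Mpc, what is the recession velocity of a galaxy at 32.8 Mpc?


v = H0 * d = 70 * 32.8 = 2296.0

2296.0 km/s


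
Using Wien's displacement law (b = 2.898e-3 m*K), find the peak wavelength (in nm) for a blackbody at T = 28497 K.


lam_max = b / T = 2.898e-3 / 28497 = 1.017e-07 m = 101.6949 nm

101.6949 nm


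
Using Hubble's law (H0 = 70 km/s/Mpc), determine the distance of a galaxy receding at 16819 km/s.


d = v / H0 = 16819 / 70 = 240.2714

240.2714 Mpc


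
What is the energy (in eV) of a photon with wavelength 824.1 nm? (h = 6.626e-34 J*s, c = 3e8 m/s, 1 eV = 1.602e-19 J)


E = hc/lambda = 6.626e-34 * 3e8 / 8.241e-07 = 2.412e-19 J = 1.5057 eV

1.5057 eV


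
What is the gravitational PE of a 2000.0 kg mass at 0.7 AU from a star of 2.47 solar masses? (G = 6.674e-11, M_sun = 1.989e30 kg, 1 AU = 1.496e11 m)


M = 2.47 * 1.989e30 kg = 4.91283e+30 kg; r = 0.7 AU * 1.496e11 m/AU = 1.0472e+11 m. U = -GM*m/r = -(6.674e-11 * 4.91283e+30 * 2000.0) / 1.0472e+11 = -6.262e+12

-6.262e+12 J


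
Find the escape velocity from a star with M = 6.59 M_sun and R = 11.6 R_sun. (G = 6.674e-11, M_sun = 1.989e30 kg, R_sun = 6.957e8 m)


M = 6.59 * 1.989e30 kg = 1.310751e+31 kg; R = 11.6 * 6.957e8 m = 8.07012e+09 m. v_esc = sqrt(2GM/R) = sqrt(2 * 6.674e-11 * 1.310751e+31 / 8.07012e+09) = 465616.328

465616.328 m/s


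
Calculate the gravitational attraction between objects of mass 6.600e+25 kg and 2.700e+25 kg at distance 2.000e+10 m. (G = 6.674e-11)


F = G*m1*m2/r^2 = 6.674e-11 * 6.600e+25 * 2.700e+25 / (2.000e+10)^2 = 6.674e-11 * 1.782e+51 / 4.000e+20 = 2.973e+20

2.973e+20 N


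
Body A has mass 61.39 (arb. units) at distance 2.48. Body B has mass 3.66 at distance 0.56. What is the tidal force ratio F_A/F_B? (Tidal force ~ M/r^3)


Ratio = (M1/r1^3) / (M2/r2^3) = (61.39/2.48^3) / (3.66/0.56^3) = 0.1931

0.1931


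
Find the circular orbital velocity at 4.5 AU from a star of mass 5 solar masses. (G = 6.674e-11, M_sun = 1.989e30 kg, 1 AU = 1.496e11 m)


v = sqrt(GM/r) = sqrt(6.674e-11 * 9.945e+30 / 6.732e+11) = 31399.5512

31399.5512 m/s


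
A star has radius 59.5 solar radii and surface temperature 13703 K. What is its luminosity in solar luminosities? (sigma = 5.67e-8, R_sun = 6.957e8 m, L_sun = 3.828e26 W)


R = 59.5 * 6.957e8 m = 4.139415e+10 m. L = 4*pi*R^2*sigma*T^4 = 4*pi*(4.139415e+10)^2 * 5.67e-8 * 13703^4 = 4.304606845e+31 W. L/L_sun = 4.304606845e+31 / 3.828e26 = 112450.5446

112450.5446 L_sun


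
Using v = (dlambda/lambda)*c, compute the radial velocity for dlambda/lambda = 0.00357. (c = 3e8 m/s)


v = (dlambda/lambda) * c = 0.00357 * 3e8 = 1.071e+06

1.071e+06 m/s


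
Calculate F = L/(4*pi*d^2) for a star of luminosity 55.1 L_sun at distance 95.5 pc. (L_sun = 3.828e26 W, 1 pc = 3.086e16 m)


F = L / (4*pi*d^2) = 2.109e+28 / (4*pi*(2.947e+18)^2) = 1.932e-10

1.932e-10 W/m^2


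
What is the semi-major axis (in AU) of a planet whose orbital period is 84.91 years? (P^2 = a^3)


a = P^(2/3) = 84.91^(2/3) = 19.3185

19.3185 AU


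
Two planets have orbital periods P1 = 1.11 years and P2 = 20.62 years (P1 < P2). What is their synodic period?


1/P_syn = |1/P1 - 1/P2| = |1/1.11 - 1/20.62| => P_syn = 1.1732

1.1732 years


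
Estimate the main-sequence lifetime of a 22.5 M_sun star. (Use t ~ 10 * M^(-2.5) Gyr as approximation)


t = 10 * M^(-2.5) = 10 * 22.5^(-2.5) = 0.0042

0.0042 Gyr


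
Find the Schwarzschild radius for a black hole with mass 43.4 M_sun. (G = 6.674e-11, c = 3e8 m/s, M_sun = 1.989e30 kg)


M = 43.4 * 1.989e30 kg = 8.63226e+31 kg. rs = 2GM/c^2 = 2 * 6.674e-11 * 8.63226e+31 / (3e8)^2 = 128026.0072

128026.0072 m


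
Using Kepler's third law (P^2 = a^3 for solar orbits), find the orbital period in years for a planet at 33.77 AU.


P = a^(3/2) = 33.77^1.5 = 196.2441

196.2441 years


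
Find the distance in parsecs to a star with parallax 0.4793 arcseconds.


d = 1/p = 1/0.4793 = 2.0864

2.0864 pc


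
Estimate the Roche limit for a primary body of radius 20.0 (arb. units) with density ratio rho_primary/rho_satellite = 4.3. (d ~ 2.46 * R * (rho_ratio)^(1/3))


d_Roche = 2.46 * 20.0 * 4.3^(1/3) = 80.0058

80.0058


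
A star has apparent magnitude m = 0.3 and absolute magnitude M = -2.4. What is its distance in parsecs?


d = 10^((m - M + 5)/5) = 10^((0.3 - -2.4 + 5)/5) = 34.6737

34.6737 pc


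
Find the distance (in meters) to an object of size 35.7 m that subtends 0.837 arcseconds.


D = size / theta_rad, theta_rad = 0.837 * pi/(180*3600) = 4.058e-06, D = 8.798e+06

8.798e+06 m


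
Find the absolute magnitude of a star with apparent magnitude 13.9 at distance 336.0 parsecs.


M = m - 5*log10(d) + 5 = 13.9 - 5*log10(336.0) + 5 = 6.2683

6.2683


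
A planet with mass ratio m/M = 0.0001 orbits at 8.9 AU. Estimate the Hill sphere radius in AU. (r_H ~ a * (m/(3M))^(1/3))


r_H = a * (m/3M)^(1/3) = 8.9 * (0.0001/3)^(1/3) = 0.2864

0.2864 AU


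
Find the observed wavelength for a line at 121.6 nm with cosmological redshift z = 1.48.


lam_obs = lam_emit * (1 + z) = 121.6 * (1 + 1.48) = 301.568

301.568 nm


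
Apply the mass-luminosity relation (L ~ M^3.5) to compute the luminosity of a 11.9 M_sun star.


L/L_sun = (M/M_sun)^3.5 = 11.9^3.5 = 5813.188

5813.188 L_sun


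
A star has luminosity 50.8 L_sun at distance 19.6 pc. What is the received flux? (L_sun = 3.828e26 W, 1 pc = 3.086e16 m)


F = L / (4*pi*d^2) = 1.945e+28 / (4*pi*(6.049e+17)^2) = 4.230e-09

4.230e-09 W/m^2
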